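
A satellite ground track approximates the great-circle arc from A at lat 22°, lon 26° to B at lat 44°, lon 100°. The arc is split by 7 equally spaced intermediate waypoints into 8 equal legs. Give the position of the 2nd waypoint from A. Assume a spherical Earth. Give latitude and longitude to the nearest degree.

From cos δ = sin φ₁ sin φ₂ + cos φ₁ cos φ₂ cos Δλ, the central angle is δ ≈ 1.111 rad (63.6°).
Interpolate at f = 2/8 with slerp weights a = sin((1−f)δ)/sin δ ≈ 0.826, b = sin(fδ)/sin δ ≈ 0.306.
p = a·p₁ + b·p₂ ≈ (0.650, 0.552, 0.522); φ = arcsin(p_z) ≈ 31.46°, λ = atan2(p_y, p_x) ≈ 40.36°.

≈ lat 31°, lon 40°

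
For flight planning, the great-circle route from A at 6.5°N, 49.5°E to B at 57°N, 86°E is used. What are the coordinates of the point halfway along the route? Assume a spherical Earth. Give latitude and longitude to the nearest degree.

The haversine formula gives a central angle δ ≈ 1.012 rad (58.0°) between the endpoints.
Interpolate at f = 1/2 with slerp weights a = sin((1−f)δ)/sin δ ≈ 0.572, b = sin(fδ)/sin δ ≈ 0.572.
p = a·p₁ + b·p₂ ≈ (0.391, 0.743, 0.544); φ = arcsin(p_z) ≈ 32.97°, λ = atan2(p_y, p_x) ≈ 62.25°.

≈ 33°N, 62°E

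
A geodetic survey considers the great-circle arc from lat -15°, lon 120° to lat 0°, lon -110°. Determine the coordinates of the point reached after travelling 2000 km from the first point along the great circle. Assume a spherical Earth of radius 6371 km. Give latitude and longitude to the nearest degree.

Write both endpoints as unit vectors p₁, p₂ with components (cos φ cos λ, cos φ sin λ, sin φ).
The central angle between the endpoints is δ = arccos(p₁·p₂) ≈ 2.241 rad (128.4°). The total great-circle distance is δ·R ≈ 2.241 × 6371 ≈ 14275 km, so the target fraction is f = 2000/14275 ≈ 0.140.
Interpolate at f ≈ 0.140 with slerp weights a = sin((1−f)δ)/sin δ ≈ 1.196, b = sin(fδ)/sin δ ≈ 0.394.
p = a·p₁ + b·p₂ ≈ (-0.712, 0.630, -0.309); φ = arcsin(p_z) ≈ -18.03°, λ = atan2(p_y, p_x) ≈ 138.50°.

≈ lat -18°, lon 139°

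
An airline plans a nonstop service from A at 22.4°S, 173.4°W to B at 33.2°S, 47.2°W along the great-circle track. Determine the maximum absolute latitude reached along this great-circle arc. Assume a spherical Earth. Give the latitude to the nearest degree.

≈ 50°S

The great circle lies in the plane with unit normal n̂ = (p₁ × p₂)/|p₁ × p₂|.
Here n̂_z ≈ +0.644; the vertex latitude is φ_max = arccos|n̂_z| ≈ 49.9°.
Check via Clairaut: cos φ_max = |cos φ₁| · sin C = cos(22.4°)·sin(135.8°) ≈ 0.644, again giving ≈ 49.9°.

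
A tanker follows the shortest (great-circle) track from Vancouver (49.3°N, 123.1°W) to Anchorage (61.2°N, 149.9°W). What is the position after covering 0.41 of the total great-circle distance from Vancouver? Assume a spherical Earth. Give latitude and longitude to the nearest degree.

≈ 55°N, 132°W

Convert each endpoint to a unit vector on the sphere (x = cos φ cos λ, y = cos φ sin λ, z = sin φ).
The central angle between the endpoints is δ = arccos(p₁·p₂) ≈ 0.334 rad (19.1°).
Interpolate at f = 0.41 with slerp weights a = sin((1−f)δ)/sin δ ≈ 0.597, b = sin(fδ)/sin δ ≈ 0.416.
p = a·p₁ + b·p₂ ≈ (-0.386, -0.427, 0.818); φ = arcsin(p_z) ≈ 54.85°, λ = atan2(p_y, p_x) ≈ -132.14°.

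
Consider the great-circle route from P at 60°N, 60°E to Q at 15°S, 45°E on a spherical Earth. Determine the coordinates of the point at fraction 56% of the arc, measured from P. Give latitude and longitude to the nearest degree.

≈ 18°N, 49°E

Write both endpoints as unit vectors p₁, p₂ with components (cos φ cos λ, cos φ sin λ, sin φ).
The central angle between the endpoints is δ = arccos(p₁·p₂) ≈ 1.326 rad (76.0°).
Interpolate at f = 0.56 with slerp weights a = sin((1−f)δ)/sin δ ≈ 0.568, b = sin(fδ)/sin δ ≈ 0.697.
p = a·p₁ + b·p₂ ≈ (0.618, 0.722, 0.311); φ = arcsin(p_z) ≈ 18.14°, λ = atan2(p_y, p_x) ≈ 49.43°.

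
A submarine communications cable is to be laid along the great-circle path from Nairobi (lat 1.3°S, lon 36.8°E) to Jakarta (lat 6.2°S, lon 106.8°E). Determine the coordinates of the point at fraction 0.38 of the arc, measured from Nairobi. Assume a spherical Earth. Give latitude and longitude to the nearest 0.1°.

≈ lat 3.9°S, lon 63.3°E

Convert each endpoint to a unit vector on the sphere (x = cos φ cos λ, y = cos φ sin λ, z = sin φ).
The central angle between the endpoints is δ = arccos(p₁·p₂) ≈ 1.221 rad (70.0°).
Interpolate at f = 0.38 with slerp weights a = sin((1−f)δ)/sin δ ≈ 0.731, b = sin(fδ)/sin δ ≈ 0.476.
p = a·p₁ + b·p₂ ≈ (0.448, 0.891, -0.068); φ = arcsin(p_z) ≈ -3.90°, λ = atan2(p_y, p_x) ≈ 63.29°.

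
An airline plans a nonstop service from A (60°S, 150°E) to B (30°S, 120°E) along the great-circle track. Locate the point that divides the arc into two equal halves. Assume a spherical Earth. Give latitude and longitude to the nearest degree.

Convert each endpoint to a unit vector on the sphere (x = cos φ cos λ, y = cos φ sin λ, z = sin φ).
The central angle between the endpoints is δ = arccos(p₁·p₂) ≈ 0.630 rad (36.1°).
Interpolate at f = 1/2 with slerp weights a = sin((1−f)δ)/sin δ ≈ 0.526, b = sin(fδ)/sin δ ≈ 0.526.
p = a·p₁ + b·p₂ ≈ (-0.455, 0.526, -0.718); φ = arcsin(p_z) ≈ -45.92°, λ = atan2(p_y, p_x) ≈ 130.89°.

≈ (46°S, 131°E)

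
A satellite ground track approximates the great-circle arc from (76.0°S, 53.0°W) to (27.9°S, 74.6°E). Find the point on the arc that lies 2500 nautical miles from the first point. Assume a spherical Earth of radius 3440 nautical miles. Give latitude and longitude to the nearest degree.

Convert each endpoint to a unit vector on the sphere (x = cos φ cos λ, y = cos φ sin λ, z = sin φ).
The central angle between the endpoints is δ = arccos(p₁·p₂) ≈ 1.241 rad (71.1°). The total great-circle distance is δ·R ≈ 1.241 × 3440 ≈ 4270 nmi, so the target fraction is f = 2500/4270 ≈ 0.585.
Interpolate at f ≈ 0.585 with slerp weights a = sin((1−f)δ)/sin δ ≈ 0.520, b = sin(fδ)/sin δ ≈ 0.702.
p = a·p₁ + b·p₂ ≈ (0.241, 0.498, -0.833); φ = arcsin(p_z) ≈ -56.43°, λ = atan2(p_y, p_x) ≈ 64.21°.

≈ (56°S, 64°E)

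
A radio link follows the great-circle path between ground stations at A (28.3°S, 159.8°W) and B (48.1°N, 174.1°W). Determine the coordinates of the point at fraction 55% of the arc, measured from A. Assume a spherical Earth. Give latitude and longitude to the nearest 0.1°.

From cos δ = sin φ₁ sin φ₂ + cos φ₁ cos φ₂ cos Δλ, the central angle is δ ≈ 1.352 rad (77.5°).
Interpolate at f = 0.55 with slerp weights a = sin((1−f)δ)/sin δ ≈ 0.586, b = sin(fδ)/sin δ ≈ 0.694.
p = a·p₁ + b·p₂ ≈ (-0.945, -0.226, 0.239); φ = arcsin(p_z) ≈ 13.80°, λ = atan2(p_y, p_x) ≈ -166.57°.

≈ (13.8°N, 166.6°W)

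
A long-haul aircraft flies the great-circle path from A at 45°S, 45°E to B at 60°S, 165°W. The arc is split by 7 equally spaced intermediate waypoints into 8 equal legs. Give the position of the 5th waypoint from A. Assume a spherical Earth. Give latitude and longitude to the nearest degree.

Convert each endpoint to a unit vector on the sphere (x = cos φ cos λ, y = cos φ sin λ, z = sin φ).
The central angle between the endpoints is δ = arccos(p₁·p₂) ≈ 1.260 rad (72.2°).
Interpolate at f = 5/8 with slerp weights a = sin((1−f)δ)/sin δ ≈ 0.478, b = sin(fδ)/sin δ ≈ 0.744.
p = a·p₁ + b·p₂ ≈ (-0.120, 0.143, -0.982); φ = arcsin(p_z) ≈ -79.24°, λ = atan2(p_y, p_x) ≈ 130.17°.

≈ 79°S, 130°E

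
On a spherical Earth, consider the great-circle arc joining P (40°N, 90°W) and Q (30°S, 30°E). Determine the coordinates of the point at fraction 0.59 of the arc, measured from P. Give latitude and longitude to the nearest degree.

≈ (2°N, 15°W)

Write both endpoints as unit vectors p₁, p₂ with components (cos φ cos λ, cos φ sin λ, sin φ).
The central angle between the endpoints is δ = arccos(p₁·p₂) ≈ 2.282 rad (130.8°).
Interpolate at f = 0.59 with slerp weights a = sin((1−f)δ)/sin δ ≈ 1.063, b = sin(fδ)/sin δ ≈ 1.287.
p = a·p₁ + b·p₂ ≈ (0.966, -0.257, 0.040); φ = arcsin(p_z) ≈ 2.27°, λ = atan2(p_y, p_x) ≈ -14.90°.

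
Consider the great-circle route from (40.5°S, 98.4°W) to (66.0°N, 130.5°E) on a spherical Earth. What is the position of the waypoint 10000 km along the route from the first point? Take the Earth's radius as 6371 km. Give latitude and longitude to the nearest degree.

≈ (41°N, 141°W)

Convert each endpoint to a unit vector on the sphere (x = cos φ cos λ, y = cos φ sin λ, z = sin φ).
The central angle between the endpoints is δ = arccos(p₁·p₂) ≈ 2.492 rad (142.8°). The total great-circle distance is δ·R ≈ 2.492 × 6371 ≈ 15880 km, so the target fraction is f = 10000/15880 ≈ 0.630.
Interpolate at f ≈ 0.630 with slerp weights a = sin((1−f)δ)/sin δ ≈ 1.319, b = sin(fδ)/sin δ ≈ 1.654.
p = a·p₁ + b·p₂ ≈ (-0.584, -0.481, 0.655); φ = arcsin(p_z) ≈ 40.89°, λ = atan2(p_y, p_x) ≈ -140.52°.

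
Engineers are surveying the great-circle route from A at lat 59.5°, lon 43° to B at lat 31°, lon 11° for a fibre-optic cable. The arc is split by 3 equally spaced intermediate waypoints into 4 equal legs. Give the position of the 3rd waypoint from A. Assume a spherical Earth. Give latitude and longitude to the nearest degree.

The haversine formula gives a central angle δ ≈ 0.622 rad (35.6°) between the endpoints.
Interpolate at f = 3/4 with slerp weights a = sin((1−f)δ)/sin δ ≈ 0.266, b = sin(fδ)/sin δ ≈ 0.772.
p = a·p₁ + b·p₂ ≈ (0.748, 0.218, 0.627); φ = arcsin(p_z) ≈ 38.80°, λ = atan2(p_y, p_x) ≈ 16.26°.

≈ lat 39°, lon 16°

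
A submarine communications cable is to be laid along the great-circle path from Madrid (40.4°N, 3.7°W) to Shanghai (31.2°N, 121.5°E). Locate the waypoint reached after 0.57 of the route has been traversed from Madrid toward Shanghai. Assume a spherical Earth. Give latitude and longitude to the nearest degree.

From cos δ = sin φ₁ sin φ₂ + cos φ₁ cos φ₂ cos Δλ, the central angle is δ ≈ 1.611 rad (92.3°).
Interpolate at f = 0.57 with slerp weights a = sin((1−f)δ)/sin δ ≈ 0.639, b = sin(fδ)/sin δ ≈ 0.795.
p = a·p₁ + b·p₂ ≈ (0.130, 0.548, 0.826); φ = arcsin(p_z) ≈ 55.69°, λ = atan2(p_y, p_x) ≈ 76.64°.

≈ (56°N, 77°E)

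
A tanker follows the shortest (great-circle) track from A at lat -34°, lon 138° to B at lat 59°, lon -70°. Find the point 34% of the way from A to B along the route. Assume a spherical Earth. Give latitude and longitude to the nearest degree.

Convert each endpoint to a unit vector on the sphere (x = cos φ cos λ, y = cos φ sin λ, z = sin φ).
The central angle between the endpoints is δ = arccos(p₁·p₂) ≈ 2.599 rad (148.9°).
Interpolate at f = 0.34 with slerp weights a = sin((1−f)δ)/sin δ ≈ 1.916, b = sin(fδ)/sin δ ≈ 1.497.
p = a·p₁ + b·p₂ ≈ (-0.917, 0.339, 0.212); φ = arcsin(p_z) ≈ 12.21°, λ = atan2(p_y, p_x) ≈ 159.74°.

≈ lat 12°, lon 160°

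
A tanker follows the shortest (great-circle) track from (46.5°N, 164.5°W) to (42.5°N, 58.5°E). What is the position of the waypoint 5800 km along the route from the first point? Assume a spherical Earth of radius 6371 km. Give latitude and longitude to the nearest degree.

Convert each endpoint to a unit vector on the sphere (x = cos φ cos λ, y = cos φ sin λ, z = sin φ).
The central angle between the endpoints is δ = arccos(p₁·p₂) ≈ 1.452 rad (83.2°). The total great-circle distance is δ·R ≈ 1.452 × 6371 ≈ 9248 km, so the target fraction is f = 5800/9248 ≈ 0.627.
Interpolate at f ≈ 0.627 with slerp weights a = sin((1−f)δ)/sin δ ≈ 0.519, b = sin(fδ)/sin δ ≈ 0.795.
p = a·p₁ + b·p₂ ≈ (-0.038, 0.405, 0.914); φ = arcsin(p_z) ≈ 66.03°, λ = atan2(p_y, p_x) ≈ 95.34°.

≈ (66°N, 95°E)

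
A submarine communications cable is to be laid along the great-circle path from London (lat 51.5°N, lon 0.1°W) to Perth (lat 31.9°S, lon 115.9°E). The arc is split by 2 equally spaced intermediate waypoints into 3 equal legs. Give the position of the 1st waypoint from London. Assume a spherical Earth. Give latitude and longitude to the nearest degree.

The haversine formula gives a central angle δ ≈ 2.272 rad (130.2°) between the endpoints.
Interpolate at f = 1/3 with slerp weights a = sin((1−f)δ)/sin δ ≈ 1.307, b = sin(fδ)/sin δ ≈ 0.899.
p = a·p₁ + b·p₂ ≈ (0.480, 0.685, 0.548); φ = arcsin(p_z) ≈ 33.20°, λ = atan2(p_y, p_x) ≈ 54.99°.

≈ lat 33°N, lon 55°E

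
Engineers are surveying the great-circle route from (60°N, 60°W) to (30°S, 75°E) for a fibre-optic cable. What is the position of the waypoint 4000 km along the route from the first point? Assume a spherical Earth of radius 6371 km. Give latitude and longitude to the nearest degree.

≈ (55°N, 10°E)

Convert each endpoint to a unit vector on the sphere (x = cos φ cos λ, y = cos φ sin λ, z = sin φ).
The central angle between the endpoints is δ = arccos(p₁·p₂) ≈ 2.403 rad (137.7°). The total great-circle distance is δ·R ≈ 2.403 × 6371 ≈ 15307 km, so the target fraction is f = 4000/15307 ≈ 0.261.
Interpolate at f ≈ 0.261 with slerp weights a = sin((1−f)δ)/sin δ ≈ 1.454, b = sin(fδ)/sin δ ≈ 0.872.
p = a·p₁ + b·p₂ ≈ (0.559, 0.100, 0.823); φ = arcsin(p_z) ≈ 55.40°, λ = atan2(p_y, p_x) ≈ 10.14°.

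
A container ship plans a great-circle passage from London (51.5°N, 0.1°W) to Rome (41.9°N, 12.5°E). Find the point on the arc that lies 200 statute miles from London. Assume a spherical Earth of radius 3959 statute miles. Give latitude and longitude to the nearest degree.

≈ 49°N, 3°E

From cos δ = sin φ₁ sin φ₂ + cos φ₁ cos φ₂ cos Δλ, the central angle is δ ≈ 0.225 rad (12.9°). The total great-circle distance is δ·R ≈ 0.225 × 3959 ≈ 890 mi, so the target fraction is f = 200/890 ≈ 0.225.
Interpolate at f ≈ 0.225 with slerp weights a = sin((1−f)δ)/sin δ ≈ 0.778, b = sin(fδ)/sin δ ≈ 0.227.
p = a·p₁ + b·p₂ ≈ (0.649, 0.036, 0.760); φ = arcsin(p_z) ≈ 49.47°, λ = atan2(p_y, p_x) ≈ 3.14°.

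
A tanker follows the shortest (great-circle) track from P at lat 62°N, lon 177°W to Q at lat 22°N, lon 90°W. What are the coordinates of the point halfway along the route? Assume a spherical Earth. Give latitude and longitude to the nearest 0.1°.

≈ lat 49.8°N, lon 116.2°W

Convert each endpoint to a unit vector on the sphere (x = cos φ cos λ, y = cos φ sin λ, z = sin φ).
The central angle between the endpoints is δ = arccos(p₁·p₂) ≈ 1.209 rad (69.3°).
Interpolate at f = 1/2 with slerp weights a = sin((1−f)δ)/sin δ ≈ 0.608, b = sin(fδ)/sin δ ≈ 0.608.
p = a·p₁ + b·p₂ ≈ (-0.285, -0.578, 0.764); φ = arcsin(p_z) ≈ 49.85°, λ = atan2(p_y, p_x) ≈ -116.22°.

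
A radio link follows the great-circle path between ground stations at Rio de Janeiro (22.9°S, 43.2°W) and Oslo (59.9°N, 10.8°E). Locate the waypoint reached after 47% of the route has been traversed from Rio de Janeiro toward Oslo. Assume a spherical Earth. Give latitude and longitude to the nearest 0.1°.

≈ 17.8°N, 25.9°W

Convert each endpoint to a unit vector on the sphere (x = cos φ cos λ, y = cos φ sin λ, z = sin φ).
The central angle between the endpoints is δ = arccos(p₁·p₂) ≈ 1.636 rad (93.7°).
Interpolate at f = 0.47 with slerp weights a = sin((1−f)δ)/sin δ ≈ 0.764, b = sin(fδ)/sin δ ≈ 0.697.
p = a·p₁ + b·p₂ ≈ (0.856, -0.416, 0.306); φ = arcsin(p_z) ≈ 17.79°, λ = atan2(p_y, p_x) ≈ -25.93°.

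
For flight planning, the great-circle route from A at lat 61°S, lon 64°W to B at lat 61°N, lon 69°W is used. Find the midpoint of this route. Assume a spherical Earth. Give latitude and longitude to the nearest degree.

≈ lat 0°N, lon 66°W

Convert each endpoint to a unit vector on the sphere (x = cos φ cos λ, y = cos φ sin λ, z = sin φ).
The central angle between the endpoints is δ = arccos(p₁·p₂) ≈ 2.130 rad (122.1°).
Interpolate at f = 1/2 with slerp weights a = sin((1−f)δ)/sin δ ≈ 1.032, b = sin(fδ)/sin δ ≈ 1.032.
p = a·p₁ + b·p₂ ≈ (0.399, -0.917, 0.000); φ = arcsin(p_z) ≈ 0.00°, λ = atan2(p_y, p_x) ≈ -66.50°.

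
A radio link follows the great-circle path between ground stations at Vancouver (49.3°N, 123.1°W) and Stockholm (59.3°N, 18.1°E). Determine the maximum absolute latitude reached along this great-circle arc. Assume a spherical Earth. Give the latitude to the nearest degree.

≈ 77°N

The great circle lies in the plane with unit normal n̂ = (p₁ × p₂)/|p₁ × p₂|.
Here n̂_z ≈ +0.227; the vertex latitude is φ_max = arccos|n̂_z| ≈ 76.9°.
Check via Clairaut: cos φ_max = |cos φ₁| · sin C = cos(49.3°)·sin(20.4°) ≈ 0.227, again giving ≈ 76.9°.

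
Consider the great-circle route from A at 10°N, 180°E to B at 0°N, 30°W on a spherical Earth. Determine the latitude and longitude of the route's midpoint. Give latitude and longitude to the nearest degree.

≈ 19°N, 103°W

Convert each endpoint to a unit vector on the sphere (x = cos φ cos λ, y = cos φ sin λ, z = sin φ).
The central angle between the endpoints is δ = arccos(p₁·p₂) ≈ 2.592 rad (148.5°).
Interpolate at f = 1/2 with slerp weights a = sin((1−f)δ)/sin δ ≈ 1.843, b = sin(fδ)/sin δ ≈ 1.843.
p = a·p₁ + b·p₂ ≈ (-0.219, -0.922, 0.320); φ = arcsin(p_z) ≈ 18.67°, λ = atan2(p_y, p_x) ≈ -103.36°.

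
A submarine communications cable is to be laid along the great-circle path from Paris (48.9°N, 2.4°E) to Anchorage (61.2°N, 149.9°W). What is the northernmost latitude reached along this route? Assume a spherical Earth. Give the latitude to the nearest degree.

The great circle lies in the plane with unit normal n̂ = (p₁ × p₂)/|p₁ × p₂|.
Here n̂_z ≈ -0.159; the vertex latitude is φ_max = arccos|n̂_z| ≈ 80.8°.
Check via Clairaut: cos φ_max = |cos φ₁| · sin C = cos(48.9°)·sin(14.0°) ≈ 0.159, again giving ≈ 80.8°.

≈ 81°N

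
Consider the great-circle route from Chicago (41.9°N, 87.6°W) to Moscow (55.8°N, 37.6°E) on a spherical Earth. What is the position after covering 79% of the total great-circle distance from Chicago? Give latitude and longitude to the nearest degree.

Convert each endpoint to a unit vector on the sphere (x = cos φ cos λ, y = cos φ sin λ, z = sin φ).
The central angle between the endpoints is δ = arccos(p₁·p₂) ≈ 1.254 rad (71.9°).
Interpolate at f = 0.79 with slerp weights a = sin((1−f)δ)/sin δ ≈ 0.274, b = sin(fδ)/sin δ ≈ 0.880.
p = a·p₁ + b·p₂ ≈ (0.401, 0.098, 0.911); φ = arcsin(p_z) ≈ 65.65°, λ = atan2(p_y, p_x) ≈ 13.77°.

≈ (66°N, 14°E)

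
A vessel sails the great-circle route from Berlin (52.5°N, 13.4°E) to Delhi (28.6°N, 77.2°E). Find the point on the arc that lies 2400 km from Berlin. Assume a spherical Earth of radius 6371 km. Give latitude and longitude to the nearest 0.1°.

≈ (47.2°N, 46.1°E)

The haversine formula gives a central angle δ ≈ 0.907 rad (52.0°) between the endpoints. The total great-circle distance is δ·R ≈ 0.907 × 6371 ≈ 5781 km, so the target fraction is f = 2400/5781 ≈ 0.415.
Interpolate at f ≈ 0.415 with slerp weights a = sin((1−f)δ)/sin δ ≈ 0.642, b = sin(fδ)/sin δ ≈ 0.467.
p = a·p₁ + b·p₂ ≈ (0.471, 0.490, 0.733); φ = arcsin(p_z) ≈ 47.15°, λ = atan2(p_y, p_x) ≈ 46.14°.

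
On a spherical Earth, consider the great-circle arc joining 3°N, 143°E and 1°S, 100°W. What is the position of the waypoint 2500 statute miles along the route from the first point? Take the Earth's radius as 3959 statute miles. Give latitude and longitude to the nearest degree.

≈ 3°N, 179°E

Write both endpoints as unit vectors p₁, p₂ with components (cos φ cos λ, cos φ sin λ, sin φ).
The central angle between the endpoints is δ = arccos(p₁·p₂) ≈ 2.042 rad (117.0°). The total great-circle distance is δ·R ≈ 2.042 × 3959 ≈ 8085 mi, so the target fraction is f = 2500/8085 ≈ 0.309.
Interpolate at f ≈ 0.309 with slerp weights a = sin((1−f)δ)/sin δ ≈ 1.108, b = sin(fδ)/sin δ ≈ 0.663.
p = a·p₁ + b·p₂ ≈ (-0.999, 0.014, 0.046); φ = arcsin(p_z) ≈ 2.66°, λ = atan2(p_y, p_x) ≈ 179.22°.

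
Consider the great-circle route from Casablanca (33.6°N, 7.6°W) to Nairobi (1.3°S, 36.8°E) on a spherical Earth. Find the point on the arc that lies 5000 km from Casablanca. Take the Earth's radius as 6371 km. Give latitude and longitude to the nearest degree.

The haversine formula gives a central angle δ ≈ 0.949 rad (54.4°) between the endpoints. The total great-circle distance is δ·R ≈ 0.949 × 6371 ≈ 6047 km, so the target fraction is f = 5000/6047 ≈ 0.827.
Interpolate at f ≈ 0.827 with slerp weights a = sin((1−f)δ)/sin δ ≈ 0.201, b = sin(fδ)/sin δ ≈ 0.869.
p = a·p₁ + b·p₂ ≈ (0.862, 0.498, 0.092); φ = arcsin(p_z) ≈ 5.26°, λ = atan2(p_y, p_x) ≈ 30.04°.

≈ 5°N, 30°E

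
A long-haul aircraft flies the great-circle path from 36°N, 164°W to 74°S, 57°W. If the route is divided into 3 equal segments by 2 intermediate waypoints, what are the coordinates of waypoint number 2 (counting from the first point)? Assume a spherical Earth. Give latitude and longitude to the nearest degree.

From cos δ = sin φ₁ sin φ₂ + cos φ₁ cos φ₂ cos Δλ, the central angle is δ ≈ 2.253 rad (129.1°).
Interpolate at f = 2/3 with slerp weights a = sin((1−f)δ)/sin δ ≈ 0.879, b = sin(fδ)/sin δ ≈ 1.285.
p = a·p₁ + b·p₂ ≈ (-0.490, -0.493, -0.719); φ = arcsin(p_z) ≈ -45.94°, λ = atan2(p_y, p_x) ≈ -134.85°.

≈ 46°S, 135°W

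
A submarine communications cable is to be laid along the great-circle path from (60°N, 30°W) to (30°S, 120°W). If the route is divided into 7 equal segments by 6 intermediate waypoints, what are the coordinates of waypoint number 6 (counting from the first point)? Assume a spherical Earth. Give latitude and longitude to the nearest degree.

Convert each endpoint to a unit vector on the sphere (x = cos φ cos λ, y = cos φ sin λ, z = sin φ).
The central angle between the endpoints is δ = arccos(p₁·p₂) ≈ 2.019 rad (115.7°).
Interpolate at f = 6/7 with slerp weights a = sin((1−f)δ)/sin δ ≈ 0.316, b = sin(fδ)/sin δ ≈ 1.095.
p = a·p₁ + b·p₂ ≈ (-0.338, -0.900, -0.274); φ = arcsin(p_z) ≈ -15.93°, λ = atan2(p_y, p_x) ≈ -110.56°.

≈ (16°S, 111°W)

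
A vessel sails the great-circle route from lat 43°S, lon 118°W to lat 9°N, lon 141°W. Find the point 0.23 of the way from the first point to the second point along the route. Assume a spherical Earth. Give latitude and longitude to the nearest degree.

The haversine formula gives a central angle δ ≈ 0.979 rad (56.1°) between the endpoints.
Interpolate at f = 0.23 with slerp weights a = sin((1−f)δ)/sin δ ≈ 0.825, b = sin(fδ)/sin δ ≈ 0.269.
p = a·p₁ + b·p₂ ≈ (-0.490, -0.700, -0.520); φ = arcsin(p_z) ≈ -31.35°, λ = atan2(p_y, p_x) ≈ -124.98°.

≈ lat 31°S, lon 125°W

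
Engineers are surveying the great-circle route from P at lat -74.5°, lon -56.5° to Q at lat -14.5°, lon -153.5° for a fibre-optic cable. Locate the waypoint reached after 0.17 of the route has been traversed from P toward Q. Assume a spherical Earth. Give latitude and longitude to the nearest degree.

≈ lat -72°, lon -102°

From cos δ = sin φ₁ sin φ₂ + cos φ₁ cos φ₂ cos Δλ, the central angle is δ ≈ 1.359 rad (77.9°).
Interpolate at f = 0.17 with slerp weights a = sin((1−f)δ)/sin δ ≈ 0.924, b = sin(fδ)/sin δ ≈ 0.234.
p = a·p₁ + b·p₂ ≈ (-0.067, -0.307, -0.949); φ = arcsin(p_z) ≈ -71.68°, λ = atan2(p_y, p_x) ≈ -102.24°.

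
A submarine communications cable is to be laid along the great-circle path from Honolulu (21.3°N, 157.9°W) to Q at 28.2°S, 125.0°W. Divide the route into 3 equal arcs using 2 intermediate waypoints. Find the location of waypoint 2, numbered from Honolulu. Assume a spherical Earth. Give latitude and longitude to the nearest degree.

Write both endpoints as unit vectors p₁, p₂ with components (cos φ cos λ, cos φ sin λ, sin φ).
The central angle between the endpoints is δ = arccos(p₁·p₂) ≈ 1.027 rad (58.8°).
Interpolate at f = 2/3 with slerp weights a = sin((1−f)δ)/sin δ ≈ 0.392, b = sin(fδ)/sin δ ≈ 0.739.
p = a·p₁ + b·p₂ ≈ (-0.712, -0.671, -0.207); φ = arcsin(p_z) ≈ -11.93°, λ = atan2(p_y, p_x) ≈ -136.70°.

≈ 12°S, 137°W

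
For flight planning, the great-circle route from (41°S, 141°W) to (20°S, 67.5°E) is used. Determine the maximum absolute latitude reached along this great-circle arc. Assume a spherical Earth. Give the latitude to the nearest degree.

≈ 68°S

The great circle lies in the plane with unit normal n̂ = (p₁ × p₂)/|p₁ × p₂|.
Here n̂_z ≈ -0.369; the vertex latitude is φ_max = arccos|n̂_z| ≈ 68.3°.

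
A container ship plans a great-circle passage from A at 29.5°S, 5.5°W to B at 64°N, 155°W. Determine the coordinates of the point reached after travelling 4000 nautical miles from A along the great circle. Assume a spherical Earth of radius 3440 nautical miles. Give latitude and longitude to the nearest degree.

≈ 34°N, 28°W

Write both endpoints as unit vectors p₁, p₂ with components (cos φ cos λ, cos φ sin λ, sin φ).
The central angle between the endpoints is δ = arccos(p₁·p₂) ≈ 2.452 rad (140.5°). The total great-circle distance is δ·R ≈ 2.452 × 3440 ≈ 8434 nmi, so the target fraction is f = 4000/8434 ≈ 0.474.
Interpolate at f ≈ 0.474 with slerp weights a = sin((1−f)δ)/sin δ ≈ 1.509, b = sin(fδ)/sin δ ≈ 1.442.
p = a·p₁ + b·p₂ ≈ (0.735, -0.393, 0.553); φ = arcsin(p_z) ≈ 33.58°, λ = atan2(p_y, p_x) ≈ -28.15°.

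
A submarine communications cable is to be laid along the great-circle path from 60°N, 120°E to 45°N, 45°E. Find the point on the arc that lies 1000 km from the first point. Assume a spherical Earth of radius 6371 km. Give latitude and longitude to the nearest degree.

≈ 61°N, 102°E

The haversine formula gives a central angle δ ≈ 0.790 rad (45.3°) between the endpoints. The total great-circle distance is δ·R ≈ 0.790 × 6371 ≈ 5033 km, so the target fraction is f = 1000/5033 ≈ 0.199.
Interpolate at f ≈ 0.199 with slerp weights a = sin((1−f)δ)/sin δ ≈ 0.833, b = sin(fδ)/sin δ ≈ 0.220.
p = a·p₁ + b·p₂ ≈ (-0.098, 0.471, 0.877); φ = arcsin(p_z) ≈ 61.26°, λ = atan2(p_y, p_x) ≈ 101.78°.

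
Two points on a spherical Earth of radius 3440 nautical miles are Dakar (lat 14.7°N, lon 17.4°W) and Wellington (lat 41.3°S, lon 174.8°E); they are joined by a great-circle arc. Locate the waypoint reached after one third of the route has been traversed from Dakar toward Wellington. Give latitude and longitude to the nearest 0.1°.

≈ lat 32.8°S, lon 35.1°W

From cos δ = sin φ₁ sin φ₂ + cos φ₁ cos φ₂ cos Δλ, the central angle is δ ≈ 2.642 rad (151.4°).
Interpolate at f = 1/3 with slerp weights a = sin((1−f)δ)/sin δ ≈ 2.049, b = sin(fδ)/sin δ ≈ 1.609.
p = a·p₁ + b·p₂ ≈ (0.687, -0.483, -0.542); φ = arcsin(p_z) ≈ -32.83°, λ = atan2(p_y, p_x) ≈ -35.10°.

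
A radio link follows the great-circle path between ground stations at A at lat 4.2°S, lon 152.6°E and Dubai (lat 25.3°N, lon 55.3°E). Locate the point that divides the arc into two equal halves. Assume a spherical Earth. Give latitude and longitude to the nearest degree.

≈ lat 16°N, lon 107°E

The haversine formula gives a central angle δ ≈ 1.717 rad (98.4°) between the endpoints.
Interpolate at f = 1/2 with slerp weights a = sin((1−f)δ)/sin δ ≈ 0.765, b = sin(fδ)/sin δ ≈ 0.765.
p = a·p₁ + b·p₂ ≈ (-0.284, 0.920, 0.271); φ = arcsin(p_z) ≈ 15.72°, λ = atan2(p_y, p_x) ≈ 107.14°.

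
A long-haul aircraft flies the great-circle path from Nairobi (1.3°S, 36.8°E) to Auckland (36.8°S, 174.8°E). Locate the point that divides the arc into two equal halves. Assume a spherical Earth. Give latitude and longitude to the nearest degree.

From cos δ = sin φ₁ sin φ₂ + cos φ₁ cos φ₂ cos Δλ, the central angle is δ ≈ 2.191 rad (125.5°).
Interpolate at f = 1/2 with slerp weights a = sin((1−f)δ)/sin δ ≈ 1.093, b = sin(fδ)/sin δ ≈ 1.093.
p = a·p₁ + b·p₂ ≈ (0.003, 0.734, -0.679); φ = arcsin(p_z) ≈ -42.80°, λ = atan2(p_y, p_x) ≈ 89.74°.

≈ (43°S, 90°E)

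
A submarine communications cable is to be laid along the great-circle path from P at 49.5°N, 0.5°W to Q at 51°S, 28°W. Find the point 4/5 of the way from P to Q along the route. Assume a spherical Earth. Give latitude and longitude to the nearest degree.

≈ 31°S, 21°W

Write both endpoints as unit vectors p₁, p₂ with components (cos φ cos λ, cos φ sin λ, sin φ).
The central angle between the endpoints is δ = arccos(p₁·p₂) ≈ 1.801 rad (103.2°).
Interpolate at f = 4/5 with slerp weights a = sin((1−f)δ)/sin δ ≈ 0.362, b = sin(fδ)/sin δ ≈ 1.019.
p = a·p₁ + b·p₂ ≈ (0.801, -0.303, -0.516); φ = arcsin(p_z) ≈ -31.08°, λ = atan2(p_y, p_x) ≈ -20.72°.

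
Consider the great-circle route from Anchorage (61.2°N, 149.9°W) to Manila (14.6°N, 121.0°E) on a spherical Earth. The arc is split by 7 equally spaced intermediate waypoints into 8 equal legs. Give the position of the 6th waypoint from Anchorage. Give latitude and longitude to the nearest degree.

≈ 31°N, 132°E

Convert each endpoint to a unit vector on the sphere (x = cos φ cos λ, y = cos φ sin λ, z = sin φ).
The central angle between the endpoints is δ = arccos(p₁·p₂) ≈ 1.341 rad (76.8°).
Interpolate at f = 6/8 with slerp weights a = sin((1−f)δ)/sin δ ≈ 0.338, b = sin(fδ)/sin δ ≈ 0.867.
p = a·p₁ + b·p₂ ≈ (-0.573, 0.638, 0.515); φ = arcsin(p_z) ≈ 30.97°, λ = atan2(p_y, p_x) ≈ 131.94°.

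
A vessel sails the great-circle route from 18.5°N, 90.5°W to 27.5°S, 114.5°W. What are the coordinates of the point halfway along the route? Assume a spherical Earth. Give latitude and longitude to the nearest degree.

≈ 5°S, 102°W

The haversine formula gives a central angle δ ≈ 0.900 rad (51.5°) between the endpoints.
Interpolate at f = 1/2 with slerp weights a = sin((1−f)δ)/sin δ ≈ 0.555, b = sin(fδ)/sin δ ≈ 0.555.
p = a·p₁ + b·p₂ ≈ (-0.209, -0.975, -0.080); φ = arcsin(p_z) ≈ -4.60°, λ = atan2(p_y, p_x) ≈ -102.09°.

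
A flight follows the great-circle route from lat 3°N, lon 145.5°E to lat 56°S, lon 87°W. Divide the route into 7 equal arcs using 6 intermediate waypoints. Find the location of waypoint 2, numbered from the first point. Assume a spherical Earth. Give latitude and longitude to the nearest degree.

≈ lat 25°S, lon 162°E

Write both endpoints as unit vectors p₁, p₂ with components (cos φ cos λ, cos φ sin λ, sin φ).
The central angle between the endpoints is δ = arccos(p₁·p₂) ≈ 1.964 rad (112.5°).
Interpolate at f = 2/7 with slerp weights a = sin((1−f)δ)/sin δ ≈ 1.068, b = sin(fδ)/sin δ ≈ 0.576.
p = a·p₁ + b·p₂ ≈ (-0.862, 0.282, -0.422); φ = arcsin(p_z) ≈ -24.95°, λ = atan2(p_y, p_x) ≈ 161.88°.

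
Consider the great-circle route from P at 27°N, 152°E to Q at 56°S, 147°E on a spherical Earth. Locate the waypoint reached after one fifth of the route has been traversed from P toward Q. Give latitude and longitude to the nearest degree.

≈ 10°N, 151°E

Write both endpoints as unit vectors p₁, p₂ with components (cos φ cos λ, cos φ sin λ, sin φ).
The central angle between the endpoints is δ = arccos(p₁·p₂) ≈ 1.451 rad (83.1°).
Interpolate at f = 1/5 with slerp weights a = sin((1−f)δ)/sin δ ≈ 0.924, b = sin(fδ)/sin δ ≈ 0.288.
p = a·p₁ + b·p₂ ≈ (-0.862, 0.474, 0.180); φ = arcsin(p_z) ≈ 10.40°, λ = atan2(p_y, p_x) ≈ 151.18°.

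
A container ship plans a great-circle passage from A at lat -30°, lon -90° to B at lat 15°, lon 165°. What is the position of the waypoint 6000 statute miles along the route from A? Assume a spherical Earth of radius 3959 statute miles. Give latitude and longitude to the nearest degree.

Convert each endpoint to a unit vector on the sphere (x = cos φ cos λ, y = cos φ sin λ, z = sin φ).
The central angle between the endpoints is δ = arccos(p₁·p₂) ≈ 1.924 rad (110.2°). The total great-circle distance is δ·R ≈ 1.924 × 3959 ≈ 7617 mi, so the target fraction is f = 6000/7617 ≈ 0.788.
Interpolate at f ≈ 0.788 with slerp weights a = sin((1−f)δ)/sin δ ≈ 0.423, b = sin(fδ)/sin δ ≈ 1.064.
p = a·p₁ + b·p₂ ≈ (-0.993, -0.101, 0.064); φ = arcsin(p_z) ≈ 3.66°, λ = atan2(p_y, p_x) ≈ -174.22°.

≈ lat 4°, lon -174°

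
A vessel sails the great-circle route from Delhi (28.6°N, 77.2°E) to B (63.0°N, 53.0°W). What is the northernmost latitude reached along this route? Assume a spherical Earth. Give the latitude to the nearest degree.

≈ 72°N

The great circle lies in the plane with unit normal n̂ = (p₁ × p₂)/|p₁ × p₂|.
Here n̂_z ≈ -0.309; the vertex latitude is φ_max = arccos|n̂_z| ≈ 72.0°.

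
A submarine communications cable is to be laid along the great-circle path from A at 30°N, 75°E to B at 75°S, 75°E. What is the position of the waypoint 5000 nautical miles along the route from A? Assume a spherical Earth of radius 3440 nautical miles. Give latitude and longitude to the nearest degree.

≈ 53°S, 75°E

The haversine formula gives a central angle δ ≈ 1.833 rad (105.0°) between the endpoints. The total great-circle distance is δ·R ≈ 1.833 × 3440 ≈ 6304 nmi, so the target fraction is f = 5000/6304 ≈ 0.793.
Interpolate at f ≈ 0.793 with slerp weights a = sin((1−f)δ)/sin δ ≈ 0.383, b = sin(fδ)/sin δ ≈ 1.028.
p = a·p₁ + b·p₂ ≈ (0.155, 0.578, -0.802); φ = arcsin(p_z) ≈ -53.28°, λ = atan2(p_y, p_x) ≈ 75.00°.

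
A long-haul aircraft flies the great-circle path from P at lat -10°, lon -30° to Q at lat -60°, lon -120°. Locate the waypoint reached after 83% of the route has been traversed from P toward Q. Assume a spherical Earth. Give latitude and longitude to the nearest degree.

≈ lat -58°, lon -93°

From cos δ = sin φ₁ sin φ₂ + cos φ₁ cos φ₂ cos Δλ, the central angle is δ ≈ 1.420 rad (81.4°).
Interpolate at f = 0.83 with slerp weights a = sin((1−f)δ)/sin δ ≈ 0.242, b = sin(fδ)/sin δ ≈ 0.935.
p = a·p₁ + b·p₂ ≈ (-0.027, -0.524, -0.851); φ = arcsin(p_z) ≈ -58.37°, λ = atan2(p_y, p_x) ≈ -93.00°.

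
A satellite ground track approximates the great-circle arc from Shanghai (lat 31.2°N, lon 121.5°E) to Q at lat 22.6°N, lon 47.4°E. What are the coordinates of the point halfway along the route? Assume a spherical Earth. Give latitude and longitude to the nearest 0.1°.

≈ lat 32.4°N, lon 82.8°E

The haversine formula gives a central angle δ ≈ 1.142 rad (65.5°) between the endpoints.
Interpolate at f = 1/2 with slerp weights a = sin((1−f)δ)/sin δ ≈ 0.594, b = sin(fδ)/sin δ ≈ 0.594.
p = a·p₁ + b·p₂ ≈ (0.106, 0.837, 0.536); φ = arcsin(p_z) ≈ 32.43°, λ = atan2(p_y, p_x) ≈ 82.80°.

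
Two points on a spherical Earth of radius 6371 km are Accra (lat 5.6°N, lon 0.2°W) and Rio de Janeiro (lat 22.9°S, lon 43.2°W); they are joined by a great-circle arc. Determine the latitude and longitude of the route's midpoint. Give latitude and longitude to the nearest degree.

≈ lat 9°S, lon 21°W

Write both endpoints as unit vectors p₁, p₂ with components (cos φ cos λ, cos φ sin λ, sin φ).
The central angle between the endpoints is δ = arccos(p₁·p₂) ≈ 0.886 rad (50.8°).
Interpolate at f = 1/2 with slerp weights a = sin((1−f)δ)/sin δ ≈ 0.553, b = sin(fδ)/sin δ ≈ 0.553.
p = a·p₁ + b·p₂ ≈ (0.922, -0.351, -0.161); φ = arcsin(p_z) ≈ -9.28°, λ = atan2(p_y, p_x) ≈ -20.83°.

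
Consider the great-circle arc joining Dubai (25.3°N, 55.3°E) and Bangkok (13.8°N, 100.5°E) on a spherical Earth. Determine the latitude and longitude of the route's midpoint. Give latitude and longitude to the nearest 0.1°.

≈ 21.0°N, 78.8°E

From cos δ = sin φ₁ sin φ₂ + cos φ₁ cos φ₂ cos Δλ, the central angle is δ ≈ 0.766 rad (43.9°).
Interpolate at f = 1/2 with slerp weights a = sin((1−f)δ)/sin δ ≈ 0.539, b = sin(fδ)/sin δ ≈ 0.539.
p = a·p₁ + b·p₂ ≈ (0.182, 0.915, 0.359); φ = arcsin(p_z) ≈ 21.04°, λ = atan2(p_y, p_x) ≈ 78.75°.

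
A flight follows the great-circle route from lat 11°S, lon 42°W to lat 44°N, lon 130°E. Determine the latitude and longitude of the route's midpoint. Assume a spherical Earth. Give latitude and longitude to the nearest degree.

From cos δ = sin φ₁ sin φ₂ + cos φ₁ cos φ₂ cos Δλ, the central angle is δ ≈ 2.553 rad (146.3°).
Interpolate at f = 1/2 with slerp weights a = sin((1−f)δ)/sin δ ≈ 1.724, b = sin(fδ)/sin δ ≈ 1.724.
p = a·p₁ + b·p₂ ≈ (0.461, -0.182, 0.869); φ = arcsin(p_z) ≈ 60.31°, λ = atan2(p_y, p_x) ≈ -21.61°.

≈ lat 60°N, lon 22°W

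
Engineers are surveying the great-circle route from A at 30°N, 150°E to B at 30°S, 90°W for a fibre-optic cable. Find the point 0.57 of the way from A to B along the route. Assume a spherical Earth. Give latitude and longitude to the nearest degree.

≈ 5°S, 142°W

From cos δ = sin φ₁ sin φ₂ + cos φ₁ cos φ₂ cos Δλ, the central angle is δ ≈ 2.246 rad (128.7°).
Interpolate at f = 0.57 with slerp weights a = sin((1−f)δ)/sin δ ≈ 1.054, b = sin(fδ)/sin δ ≈ 1.227.
p = a·p₁ + b·p₂ ≈ (-0.790, -0.607, -0.087); φ = arcsin(p_z) ≈ -4.98°, λ = atan2(p_y, p_x) ≈ -142.49°.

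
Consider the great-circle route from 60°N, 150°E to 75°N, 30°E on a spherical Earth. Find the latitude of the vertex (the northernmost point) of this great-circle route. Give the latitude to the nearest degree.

≈ 80°N

The great circle lies in the plane with unit normal n̂ = (p₁ × p₂)/|p₁ × p₂|.
Here n̂_z ≈ -0.176; the vertex latitude is φ_max = arccos|n̂_z| ≈ 79.8°.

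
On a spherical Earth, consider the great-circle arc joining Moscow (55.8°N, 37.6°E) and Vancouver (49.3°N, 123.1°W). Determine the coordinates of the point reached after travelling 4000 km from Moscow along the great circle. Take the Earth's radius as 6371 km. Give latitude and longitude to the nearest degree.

≈ (82°N, 60°W)

Write both endpoints as unit vectors p₁, p₂ with components (cos φ cos λ, cos φ sin λ, sin φ).
The central angle between the endpoints is δ = arccos(p₁·p₂) ≈ 1.286 rad (73.7°). The total great-circle distance is δ·R ≈ 1.286 × 6371 ≈ 8192 km, so the target fraction is f = 4000/8192 ≈ 0.488.
Interpolate at f ≈ 0.488 with slerp weights a = sin((1−f)δ)/sin δ ≈ 0.637, b = sin(fδ)/sin δ ≈ 0.612.
p = a·p₁ + b·p₂ ≈ (0.066, -0.116, 0.991); φ = arcsin(p_z) ≈ 82.34°, λ = atan2(p_y, p_x) ≈ -60.39°.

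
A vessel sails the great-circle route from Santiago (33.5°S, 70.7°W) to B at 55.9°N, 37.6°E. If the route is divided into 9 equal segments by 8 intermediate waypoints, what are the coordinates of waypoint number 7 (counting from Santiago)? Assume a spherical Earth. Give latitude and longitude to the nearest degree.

Write both endpoints as unit vectors p₁, p₂ with components (cos φ cos λ, cos φ sin λ, sin φ).
The central angle between the endpoints is δ = arccos(p₁·p₂) ≈ 2.219 rad (127.1°).
Interpolate at f = 7/9 with slerp weights a = sin((1−f)δ)/sin δ ≈ 0.594, b = sin(fδ)/sin δ ≈ 1.239.
p = a·p₁ + b·p₂ ≈ (0.714, -0.043, 0.699); φ = arcsin(p_z) ≈ 44.31°, λ = atan2(p_y, p_x) ≈ -3.48°.

≈ 44°N, 3°W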